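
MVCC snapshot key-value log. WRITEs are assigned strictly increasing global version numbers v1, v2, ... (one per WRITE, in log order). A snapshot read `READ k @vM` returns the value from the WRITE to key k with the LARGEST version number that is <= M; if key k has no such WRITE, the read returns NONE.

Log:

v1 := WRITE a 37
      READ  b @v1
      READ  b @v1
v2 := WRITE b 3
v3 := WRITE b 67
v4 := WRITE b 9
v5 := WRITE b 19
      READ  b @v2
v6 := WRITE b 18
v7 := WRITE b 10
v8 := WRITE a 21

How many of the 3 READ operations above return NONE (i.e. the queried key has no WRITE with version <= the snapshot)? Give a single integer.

v1: WRITE a=37  (a history now [(1, 37)])
READ b @v1: history=[] -> no version <= 1 -> NONE
READ b @v1: history=[] -> no version <= 1 -> NONE
v2: WRITE b=3  (b history now [(2, 3)])
v3: WRITE b=67  (b history now [(2, 3), (3, 67)])
v4: WRITE b=9  (b history now [(2, 3), (3, 67), (4, 9)])
v5: WRITE b=19  (b history now [(2, 3), (3, 67), (4, 9), (5, 19)])
READ b @v2: history=[(2, 3), (3, 67), (4, 9), (5, 19)] -> pick v2 -> 3
v6: WRITE b=18  (b history now [(2, 3), (3, 67), (4, 9), (5, 19), (6, 18)])
v7: WRITE b=10  (b history now [(2, 3), (3, 67), (4, 9), (5, 19), (6, 18), (7, 10)])
v8: WRITE a=21  (a history now [(1, 37), (8, 21)])
Read results in order: ['NONE', 'NONE', '3']
NONE count = 2

Answer: 2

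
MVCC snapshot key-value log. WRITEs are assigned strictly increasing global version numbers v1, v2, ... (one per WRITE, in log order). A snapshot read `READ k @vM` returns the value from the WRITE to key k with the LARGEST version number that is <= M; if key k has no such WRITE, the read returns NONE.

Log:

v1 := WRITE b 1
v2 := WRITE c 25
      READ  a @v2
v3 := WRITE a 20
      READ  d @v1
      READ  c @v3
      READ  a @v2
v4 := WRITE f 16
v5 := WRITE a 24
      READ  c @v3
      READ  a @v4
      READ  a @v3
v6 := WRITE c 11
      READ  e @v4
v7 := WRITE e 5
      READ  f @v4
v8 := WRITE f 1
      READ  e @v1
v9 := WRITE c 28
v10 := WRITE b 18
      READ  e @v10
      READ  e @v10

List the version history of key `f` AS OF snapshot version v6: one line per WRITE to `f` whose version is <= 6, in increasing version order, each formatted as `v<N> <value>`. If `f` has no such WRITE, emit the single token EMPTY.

Scan writes for key=f with version <= 6:
  v1 WRITE b 1 -> skip
  v2 WRITE c 25 -> skip
  v3 WRITE a 20 -> skip
  v4 WRITE f 16 -> keep
  v5 WRITE a 24 -> skip
  v6 WRITE c 11 -> skip
  v7 WRITE e 5 -> skip
  v8 WRITE f 1 -> drop (> snap)
  v9 WRITE c 28 -> skip
  v10 WRITE b 18 -> skip
Collected: [(4, 16)]

Answer: v4 16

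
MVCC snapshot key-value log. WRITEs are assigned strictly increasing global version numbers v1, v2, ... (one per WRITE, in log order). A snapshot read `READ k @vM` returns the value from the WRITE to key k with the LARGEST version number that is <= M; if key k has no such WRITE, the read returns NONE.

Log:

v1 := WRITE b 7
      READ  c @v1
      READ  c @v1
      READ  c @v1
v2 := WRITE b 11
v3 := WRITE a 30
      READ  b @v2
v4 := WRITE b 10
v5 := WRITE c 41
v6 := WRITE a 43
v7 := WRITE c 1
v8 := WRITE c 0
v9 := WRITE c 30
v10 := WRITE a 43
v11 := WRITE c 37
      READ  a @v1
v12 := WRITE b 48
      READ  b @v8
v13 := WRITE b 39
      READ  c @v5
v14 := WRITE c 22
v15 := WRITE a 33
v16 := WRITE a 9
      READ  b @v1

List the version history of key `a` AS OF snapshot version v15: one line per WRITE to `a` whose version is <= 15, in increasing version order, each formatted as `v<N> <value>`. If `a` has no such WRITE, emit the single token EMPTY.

Scan writes for key=a with version <= 15:
  v1 WRITE b 7 -> skip
  v2 WRITE b 11 -> skip
  v3 WRITE a 30 -> keep
  v4 WRITE b 10 -> skip
  v5 WRITE c 41 -> skip
  v6 WRITE a 43 -> keep
  v7 WRITE c 1 -> skip
  v8 WRITE c 0 -> skip
  v9 WRITE c 30 -> skip
  v10 WRITE a 43 -> keep
  v11 WRITE c 37 -> skip
  v12 WRITE b 48 -> skip
  v13 WRITE b 39 -> skip
  v14 WRITE c 22 -> skip
  v15 WRITE a 33 -> keep
  v16 WRITE a 9 -> drop (> snap)
Collected: [(3, 30), (6, 43), (10, 43), (15, 33)]

Answer: v3 30
v6 43
v10 43
v15 33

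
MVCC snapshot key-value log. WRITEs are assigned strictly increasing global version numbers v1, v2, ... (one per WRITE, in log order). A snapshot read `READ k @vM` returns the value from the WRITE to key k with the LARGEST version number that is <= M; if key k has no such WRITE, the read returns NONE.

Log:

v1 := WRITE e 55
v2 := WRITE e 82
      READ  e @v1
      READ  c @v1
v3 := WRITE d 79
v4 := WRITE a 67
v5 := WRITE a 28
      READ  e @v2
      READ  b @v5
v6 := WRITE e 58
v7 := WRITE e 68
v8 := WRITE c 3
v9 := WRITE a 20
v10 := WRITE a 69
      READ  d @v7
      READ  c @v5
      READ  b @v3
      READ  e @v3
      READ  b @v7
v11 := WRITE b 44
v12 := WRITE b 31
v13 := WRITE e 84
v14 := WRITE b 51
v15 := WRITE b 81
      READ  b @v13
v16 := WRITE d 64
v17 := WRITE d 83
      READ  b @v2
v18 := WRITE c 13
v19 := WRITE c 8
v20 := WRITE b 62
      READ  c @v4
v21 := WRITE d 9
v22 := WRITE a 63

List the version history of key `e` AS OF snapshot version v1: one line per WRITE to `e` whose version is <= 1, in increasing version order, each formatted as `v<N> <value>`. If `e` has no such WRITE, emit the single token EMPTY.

Scan writes for key=e with version <= 1:
  v1 WRITE e 55 -> keep
  v2 WRITE e 82 -> drop (> snap)
  v3 WRITE d 79 -> skip
  v4 WRITE a 67 -> skip
  v5 WRITE a 28 -> skip
  v6 WRITE e 58 -> drop (> snap)
  v7 WRITE e 68 -> drop (> snap)
  v8 WRITE c 3 -> skip
  v9 WRITE a 20 -> skip
  v10 WRITE a 69 -> skip
  v11 WRITE b 44 -> skip
  v12 WRITE b 31 -> skip
  v13 WRITE e 84 -> drop (> snap)
  v14 WRITE b 51 -> skip
  v15 WRITE b 81 -> skip
  v16 WRITE d 64 -> skip
  v17 WRITE d 83 -> skip
  v18 WRITE c 13 -> skip
  v19 WRITE c 8 -> skip
  v20 WRITE b 62 -> skip
  v21 WRITE d 9 -> skip
  v22 WRITE a 63 -> skip
Collected: [(1, 55)]

Answer: v1 55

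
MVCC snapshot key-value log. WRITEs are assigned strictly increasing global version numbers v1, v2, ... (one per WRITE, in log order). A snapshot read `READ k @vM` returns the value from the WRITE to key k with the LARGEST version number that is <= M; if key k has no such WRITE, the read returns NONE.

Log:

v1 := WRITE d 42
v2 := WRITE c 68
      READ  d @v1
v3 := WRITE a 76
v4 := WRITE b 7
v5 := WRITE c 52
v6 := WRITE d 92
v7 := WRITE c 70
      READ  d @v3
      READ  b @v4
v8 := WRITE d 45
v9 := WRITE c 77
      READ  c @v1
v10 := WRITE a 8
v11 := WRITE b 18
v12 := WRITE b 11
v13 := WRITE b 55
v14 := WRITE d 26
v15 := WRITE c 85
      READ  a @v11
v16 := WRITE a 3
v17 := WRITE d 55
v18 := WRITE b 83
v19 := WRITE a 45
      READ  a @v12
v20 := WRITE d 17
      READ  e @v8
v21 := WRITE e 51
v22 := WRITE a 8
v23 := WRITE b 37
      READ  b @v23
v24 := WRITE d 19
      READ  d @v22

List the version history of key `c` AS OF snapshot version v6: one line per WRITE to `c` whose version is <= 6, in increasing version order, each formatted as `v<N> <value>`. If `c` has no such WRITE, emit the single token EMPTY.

Answer: v2 68
v5 52

Derivation:
Scan writes for key=c with version <= 6:
  v1 WRITE d 42 -> skip
  v2 WRITE c 68 -> keep
  v3 WRITE a 76 -> skip
  v4 WRITE b 7 -> skip
  v5 WRITE c 52 -> keep
  v6 WRITE d 92 -> skip
  v7 WRITE c 70 -> drop (> snap)
  v8 WRITE d 45 -> skip
  v9 WRITE c 77 -> drop (> snap)
  v10 WRITE a 8 -> skip
  v11 WRITE b 18 -> skip
  v12 WRITE b 11 -> skip
  v13 WRITE b 55 -> skip
  v14 WRITE d 26 -> skip
  v15 WRITE c 85 -> drop (> snap)
  v16 WRITE a 3 -> skip
  v17 WRITE d 55 -> skip
  v18 WRITE b 83 -> skip
  v19 WRITE a 45 -> skip
  v20 WRITE d 17 -> skip
  v21 WRITE e 51 -> skip
  v22 WRITE a 8 -> skip
  v23 WRITE b 37 -> skip
  v24 WRITE d 19 -> skip
Collected: [(2, 68), (5, 52)]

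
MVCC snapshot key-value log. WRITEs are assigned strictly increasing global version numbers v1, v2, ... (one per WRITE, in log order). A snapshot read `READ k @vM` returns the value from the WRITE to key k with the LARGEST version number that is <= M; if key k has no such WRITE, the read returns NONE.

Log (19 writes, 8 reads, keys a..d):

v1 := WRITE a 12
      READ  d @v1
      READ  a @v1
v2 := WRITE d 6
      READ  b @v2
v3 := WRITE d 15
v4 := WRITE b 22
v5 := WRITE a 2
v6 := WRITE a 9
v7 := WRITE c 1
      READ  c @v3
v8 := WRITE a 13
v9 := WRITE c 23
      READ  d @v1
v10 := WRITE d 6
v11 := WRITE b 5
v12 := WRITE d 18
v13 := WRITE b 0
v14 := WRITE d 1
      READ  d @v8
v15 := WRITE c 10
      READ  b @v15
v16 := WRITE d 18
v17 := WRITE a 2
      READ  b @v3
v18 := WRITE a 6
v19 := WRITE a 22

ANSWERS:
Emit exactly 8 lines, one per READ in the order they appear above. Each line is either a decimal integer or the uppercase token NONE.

Answer: NONE
12
NONE
NONE
NONE
15
0
NONE

Derivation:
v1: WRITE a=12  (a history now [(1, 12)])
READ d @v1: history=[] -> no version <= 1 -> NONE
READ a @v1: history=[(1, 12)] -> pick v1 -> 12
v2: WRITE d=6  (d history now [(2, 6)])
READ b @v2: history=[] -> no version <= 2 -> NONE
v3: WRITE d=15  (d history now [(2, 6), (3, 15)])
v4: WRITE b=22  (b history now [(4, 22)])
v5: WRITE a=2  (a history now [(1, 12), (5, 2)])
v6: WRITE a=9  (a history now [(1, 12), (5, 2), (6, 9)])
v7: WRITE c=1  (c history now [(7, 1)])
READ c @v3: history=[(7, 1)] -> no version <= 3 -> NONE
v8: WRITE a=13  (a history now [(1, 12), (5, 2), (6, 9), (8, 13)])
v9: WRITE c=23  (c history now [(7, 1), (9, 23)])
READ d @v1: history=[(2, 6), (3, 15)] -> no version <= 1 -> NONE
v10: WRITE d=6  (d history now [(2, 6), (3, 15), (10, 6)])
v11: WRITE b=5  (b history now [(4, 22), (11, 5)])
v12: WRITE d=18  (d history now [(2, 6), (3, 15), (10, 6), (12, 18)])
v13: WRITE b=0  (b history now [(4, 22), (11, 5), (13, 0)])
v14: WRITE d=1  (d history now [(2, 6), (3, 15), (10, 6), (12, 18), (14, 1)])
READ d @v8: history=[(2, 6), (3, 15), (10, 6), (12, 18), (14, 1)] -> pick v3 -> 15
v15: WRITE c=10  (c history now [(7, 1), (9, 23), (15, 10)])
READ b @v15: history=[(4, 22), (11, 5), (13, 0)] -> pick v13 -> 0
v16: WRITE d=18  (d history now [(2, 6), (3, 15), (10, 6), (12, 18), (14, 1), (16, 18)])
v17: WRITE a=2  (a history now [(1, 12), (5, 2), (6, 9), (8, 13), (17, 2)])
READ b @v3: history=[(4, 22), (11, 5), (13, 0)] -> no version <= 3 -> NONE
v18: WRITE a=6  (a history now [(1, 12), (5, 2), (6, 9), (8, 13), (17, 2), (18, 6)])
v19: WRITE a=22  (a history now [(1, 12), (5, 2), (6, 9), (8, 13), (17, 2), (18, 6), (19, 22)])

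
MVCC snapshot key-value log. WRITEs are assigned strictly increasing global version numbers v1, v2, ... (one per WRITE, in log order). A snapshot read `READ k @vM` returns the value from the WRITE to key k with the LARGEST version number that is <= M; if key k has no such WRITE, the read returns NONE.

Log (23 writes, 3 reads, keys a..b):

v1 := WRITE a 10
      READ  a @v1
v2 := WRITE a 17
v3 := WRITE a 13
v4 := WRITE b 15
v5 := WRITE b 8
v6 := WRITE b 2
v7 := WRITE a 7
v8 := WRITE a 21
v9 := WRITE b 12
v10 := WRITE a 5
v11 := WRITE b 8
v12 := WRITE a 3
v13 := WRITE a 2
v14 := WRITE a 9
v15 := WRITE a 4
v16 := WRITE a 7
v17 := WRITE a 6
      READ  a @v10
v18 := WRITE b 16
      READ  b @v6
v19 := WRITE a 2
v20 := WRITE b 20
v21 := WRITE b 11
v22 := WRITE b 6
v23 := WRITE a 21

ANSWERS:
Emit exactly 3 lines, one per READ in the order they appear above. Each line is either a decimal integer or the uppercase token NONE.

Answer: 10
5
2

Derivation:
v1: WRITE a=10  (a history now [(1, 10)])
READ a @v1: history=[(1, 10)] -> pick v1 -> 10
v2: WRITE a=17  (a history now [(1, 10), (2, 17)])
v3: WRITE a=13  (a history now [(1, 10), (2, 17), (3, 13)])
v4: WRITE b=15  (b history now [(4, 15)])
v5: WRITE b=8  (b history now [(4, 15), (5, 8)])
v6: WRITE b=2  (b history now [(4, 15), (5, 8), (6, 2)])
v7: WRITE a=7  (a history now [(1, 10), (2, 17), (3, 13), (7, 7)])
v8: WRITE a=21  (a history now [(1, 10), (2, 17), (3, 13), (7, 7), (8, 21)])
v9: WRITE b=12  (b history now [(4, 15), (5, 8), (6, 2), (9, 12)])
v10: WRITE a=5  (a history now [(1, 10), (2, 17), (3, 13), (7, 7), (8, 21), (10, 5)])
v11: WRITE b=8  (b history now [(4, 15), (5, 8), (6, 2), (9, 12), (11, 8)])
v12: WRITE a=3  (a history now [(1, 10), (2, 17), (3, 13), (7, 7), (8, 21), (10, 5), (12, 3)])
v13: WRITE a=2  (a history now [(1, 10), (2, 17), (3, 13), (7, 7), (8, 21), (10, 5), (12, 3), (13, 2)])
v14: WRITE a=9  (a history now [(1, 10), (2, 17), (3, 13), (7, 7), (8, 21), (10, 5), (12, 3), (13, 2), (14, 9)])
v15: WRITE a=4  (a history now [(1, 10), (2, 17), (3, 13), (7, 7), (8, 21), (10, 5), (12, 3), (13, 2), (14, 9), (15, 4)])
v16: WRITE a=7  (a history now [(1, 10), (2, 17), (3, 13), (7, 7), (8, 21), (10, 5), (12, 3), (13, 2), (14, 9), (15, 4), (16, 7)])
v17: WRITE a=6  (a history now [(1, 10), (2, 17), (3, 13), (7, 7), (8, 21), (10, 5), (12, 3), (13, 2), (14, 9), (15, 4), (16, 7), (17, 6)])
READ a @v10: history=[(1, 10), (2, 17), (3, 13), (7, 7), (8, 21), (10, 5), (12, 3), (13, 2), (14, 9), (15, 4), (16, 7), (17, 6)] -> pick v10 -> 5
v18: WRITE b=16  (b history now [(4, 15), (5, 8), (6, 2), (9, 12), (11, 8), (18, 16)])
READ b @v6: history=[(4, 15), (5, 8), (6, 2), (9, 12), (11, 8), (18, 16)] -> pick v6 -> 2
v19: WRITE a=2  (a history now [(1, 10), (2, 17), (3, 13), (7, 7), (8, 21), (10, 5), (12, 3), (13, 2), (14, 9), (15, 4), (16, 7), (17, 6), (19, 2)])
v20: WRITE b=20  (b history now [(4, 15), (5, 8), (6, 2), (9, 12), (11, 8), (18, 16), (20, 20)])
v21: WRITE b=11  (b history now [(4, 15), (5, 8), (6, 2), (9, 12), (11, 8), (18, 16), (20, 20), (21, 11)])
v22: WRITE b=6  (b history now [(4, 15), (5, 8), (6, 2), (9, 12), (11, 8), (18, 16), (20, 20), (21, 11), (22, 6)])
v23: WRITE a=21  (a history now [(1, 10), (2, 17), (3, 13), (7, 7), (8, 21), (10, 5), (12, 3), (13, 2), (14, 9), (15, 4), (16, 7), (17, 6), (19, 2), (23, 21)])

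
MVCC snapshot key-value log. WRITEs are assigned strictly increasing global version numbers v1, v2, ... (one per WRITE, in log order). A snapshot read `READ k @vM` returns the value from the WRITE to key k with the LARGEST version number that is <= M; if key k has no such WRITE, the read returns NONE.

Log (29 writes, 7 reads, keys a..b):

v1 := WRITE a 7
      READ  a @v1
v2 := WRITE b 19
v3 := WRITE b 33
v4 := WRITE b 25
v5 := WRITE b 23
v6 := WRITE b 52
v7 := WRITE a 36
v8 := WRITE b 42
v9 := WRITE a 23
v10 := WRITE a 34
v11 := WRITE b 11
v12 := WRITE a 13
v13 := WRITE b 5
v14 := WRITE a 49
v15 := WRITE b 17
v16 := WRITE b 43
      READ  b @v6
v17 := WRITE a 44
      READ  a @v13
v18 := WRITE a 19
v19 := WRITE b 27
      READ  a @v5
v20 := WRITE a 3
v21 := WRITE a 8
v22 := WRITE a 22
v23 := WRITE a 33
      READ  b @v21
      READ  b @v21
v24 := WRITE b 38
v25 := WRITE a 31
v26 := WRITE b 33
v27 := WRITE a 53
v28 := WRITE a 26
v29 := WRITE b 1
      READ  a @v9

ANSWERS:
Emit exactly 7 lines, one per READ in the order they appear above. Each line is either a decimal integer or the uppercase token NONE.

v1: WRITE a=7  (a history now [(1, 7)])
READ a @v1: history=[(1, 7)] -> pick v1 -> 7
v2: WRITE b=19  (b history now [(2, 19)])
v3: WRITE b=33  (b history now [(2, 19), (3, 33)])
v4: WRITE b=25  (b history now [(2, 19), (3, 33), (4, 25)])
v5: WRITE b=23  (b history now [(2, 19), (3, 33), (4, 25), (5, 23)])
v6: WRITE b=52  (b history now [(2, 19), (3, 33), (4, 25), (5, 23), (6, 52)])
v7: WRITE a=36  (a history now [(1, 7), (7, 36)])
v8: WRITE b=42  (b history now [(2, 19), (3, 33), (4, 25), (5, 23), (6, 52), (8, 42)])
v9: WRITE a=23  (a history now [(1, 7), (7, 36), (9, 23)])
v10: WRITE a=34  (a history now [(1, 7), (7, 36), (9, 23), (10, 34)])
v11: WRITE b=11  (b history now [(2, 19), (3, 33), (4, 25), (5, 23), (6, 52), (8, 42), (11, 11)])
v12: WRITE a=13  (a history now [(1, 7), (7, 36), (9, 23), (10, 34), (12, 13)])
v13: WRITE b=5  (b history now [(2, 19), (3, 33), (4, 25), (5, 23), (6, 52), (8, 42), (11, 11), (13, 5)])
v14: WRITE a=49  (a history now [(1, 7), (7, 36), (9, 23), (10, 34), (12, 13), (14, 49)])
v15: WRITE b=17  (b history now [(2, 19), (3, 33), (4, 25), (5, 23), (6, 52), (8, 42), (11, 11), (13, 5), (15, 17)])
v16: WRITE b=43  (b history now [(2, 19), (3, 33), (4, 25), (5, 23), (6, 52), (8, 42), (11, 11), (13, 5), (15, 17), (16, 43)])
READ b @v6: history=[(2, 19), (3, 33), (4, 25), (5, 23), (6, 52), (8, 42), (11, 11), (13, 5), (15, 17), (16, 43)] -> pick v6 -> 52
v17: WRITE a=44  (a history now [(1, 7), (7, 36), (9, 23), (10, 34), (12, 13), (14, 49), (17, 44)])
READ a @v13: history=[(1, 7), (7, 36), (9, 23), (10, 34), (12, 13), (14, 49), (17, 44)] -> pick v12 -> 13
v18: WRITE a=19  (a history now [(1, 7), (7, 36), (9, 23), (10, 34), (12, 13), (14, 49), (17, 44), (18, 19)])
v19: WRITE b=27  (b history now [(2, 19), (3, 33), (4, 25), (5, 23), (6, 52), (8, 42), (11, 11), (13, 5), (15, 17), (16, 43), (19, 27)])
READ a @v5: history=[(1, 7), (7, 36), (9, 23), (10, 34), (12, 13), (14, 49), (17, 44), (18, 19)] -> pick v1 -> 7
v20: WRITE a=3  (a history now [(1, 7), (7, 36), (9, 23), (10, 34), (12, 13), (14, 49), (17, 44), (18, 19), (20, 3)])
v21: WRITE a=8  (a history now [(1, 7), (7, 36), (9, 23), (10, 34), (12, 13), (14, 49), (17, 44), (18, 19), (20, 3), (21, 8)])
v22: WRITE a=22  (a history now [(1, 7), (7, 36), (9, 23), (10, 34), (12, 13), (14, 49), (17, 44), (18, 19), (20, 3), (21, 8), (22, 22)])
v23: WRITE a=33  (a history now [(1, 7), (7, 36), (9, 23), (10, 34), (12, 13), (14, 49), (17, 44), (18, 19), (20, 3), (21, 8), (22, 22), (23, 33)])
READ b @v21: history=[(2, 19), (3, 33), (4, 25), (5, 23), (6, 52), (8, 42), (11, 11), (13, 5), (15, 17), (16, 43), (19, 27)] -> pick v19 -> 27
READ b @v21: history=[(2, 19), (3, 33), (4, 25), (5, 23), (6, 52), (8, 42), (11, 11), (13, 5), (15, 17), (16, 43), (19, 27)] -> pick v19 -> 27
v24: WRITE b=38  (b history now [(2, 19), (3, 33), (4, 25), (5, 23), (6, 52), (8, 42), (11, 11), (13, 5), (15, 17), (16, 43), (19, 27), (24, 38)])
v25: WRITE a=31  (a history now [(1, 7), (7, 36), (9, 23), (10, 34), (12, 13), (14, 49), (17, 44), (18, 19), (20, 3), (21, 8), (22, 22), (23, 33), (25, 31)])
v26: WRITE b=33  (b history now [(2, 19), (3, 33), (4, 25), (5, 23), (6, 52), (8, 42), (11, 11), (13, 5), (15, 17), (16, 43), (19, 27), (24, 38), (26, 33)])
v27: WRITE a=53  (a history now [(1, 7), (7, 36), (9, 23), (10, 34), (12, 13), (14, 49), (17, 44), (18, 19), (20, 3), (21, 8), (22, 22), (23, 33), (25, 31), (27, 53)])
v28: WRITE a=26  (a history now [(1, 7), (7, 36), (9, 23), (10, 34), (12, 13), (14, 49), (17, 44), (18, 19), (20, 3), (21, 8), (22, 22), (23, 33), (25, 31), (27, 53), (28, 26)])
v29: WRITE b=1  (b history now [(2, 19), (3, 33), (4, 25), (5, 23), (6, 52), (8, 42), (11, 11), (13, 5), (15, 17), (16, 43), (19, 27), (24, 38), (26, 33), (29, 1)])
READ a @v9: history=[(1, 7), (7, 36), (9, 23), (10, 34), (12, 13), (14, 49), (17, 44), (18, 19), (20, 3), (21, 8), (22, 22), (23, 33), (25, 31), (27, 53), (28, 26)] -> pick v9 -> 23

Answer: 7
52
13
7
27
27
23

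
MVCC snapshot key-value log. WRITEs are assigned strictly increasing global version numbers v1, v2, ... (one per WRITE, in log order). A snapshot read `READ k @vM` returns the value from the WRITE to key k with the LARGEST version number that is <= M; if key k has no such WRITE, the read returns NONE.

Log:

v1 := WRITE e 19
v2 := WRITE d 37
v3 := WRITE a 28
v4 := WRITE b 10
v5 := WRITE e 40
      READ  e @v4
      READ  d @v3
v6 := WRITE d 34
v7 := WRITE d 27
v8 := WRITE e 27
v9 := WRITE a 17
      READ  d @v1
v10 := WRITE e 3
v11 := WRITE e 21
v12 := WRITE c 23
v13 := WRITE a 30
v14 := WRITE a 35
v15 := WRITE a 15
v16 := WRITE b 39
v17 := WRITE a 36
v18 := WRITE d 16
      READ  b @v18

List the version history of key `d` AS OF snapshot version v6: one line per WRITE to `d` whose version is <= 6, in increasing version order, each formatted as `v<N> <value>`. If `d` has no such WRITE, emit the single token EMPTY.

Answer: v2 37
v6 34

Derivation:
Scan writes for key=d with version <= 6:
  v1 WRITE e 19 -> skip
  v2 WRITE d 37 -> keep
  v3 WRITE a 28 -> skip
  v4 WRITE b 10 -> skip
  v5 WRITE e 40 -> skip
  v6 WRITE d 34 -> keep
  v7 WRITE d 27 -> drop (> snap)
  v8 WRITE e 27 -> skip
  v9 WRITE a 17 -> skip
  v10 WRITE e 3 -> skip
  v11 WRITE e 21 -> skip
  v12 WRITE c 23 -> skip
  v13 WRITE a 30 -> skip
  v14 WRITE a 35 -> skip
  v15 WRITE a 15 -> skip
  v16 WRITE b 39 -> skip
  v17 WRITE a 36 -> skip
  v18 WRITE d 16 -> drop (> snap)
Collected: [(2, 37), (6, 34)]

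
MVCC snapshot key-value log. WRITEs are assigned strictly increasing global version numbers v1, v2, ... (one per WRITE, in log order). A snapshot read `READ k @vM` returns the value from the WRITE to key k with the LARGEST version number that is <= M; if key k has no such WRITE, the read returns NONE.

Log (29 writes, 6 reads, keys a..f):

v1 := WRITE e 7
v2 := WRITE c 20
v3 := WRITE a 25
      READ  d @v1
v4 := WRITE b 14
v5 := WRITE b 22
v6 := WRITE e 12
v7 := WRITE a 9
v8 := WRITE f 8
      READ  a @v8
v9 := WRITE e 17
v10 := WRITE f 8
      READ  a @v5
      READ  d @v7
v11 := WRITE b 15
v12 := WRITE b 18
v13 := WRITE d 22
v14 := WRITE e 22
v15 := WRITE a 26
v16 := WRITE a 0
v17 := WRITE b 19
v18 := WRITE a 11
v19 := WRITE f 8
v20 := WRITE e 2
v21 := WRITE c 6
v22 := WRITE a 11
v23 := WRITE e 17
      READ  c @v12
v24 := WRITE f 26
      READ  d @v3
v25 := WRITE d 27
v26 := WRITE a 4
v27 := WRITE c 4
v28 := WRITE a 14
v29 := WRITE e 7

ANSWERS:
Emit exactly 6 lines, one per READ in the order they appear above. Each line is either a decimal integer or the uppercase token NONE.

v1: WRITE e=7  (e history now [(1, 7)])
v2: WRITE c=20  (c history now [(2, 20)])
v3: WRITE a=25  (a history now [(3, 25)])
READ d @v1: history=[] -> no version <= 1 -> NONE
v4: WRITE b=14  (b history now [(4, 14)])
v5: WRITE b=22  (b history now [(4, 14), (5, 22)])
v6: WRITE e=12  (e history now [(1, 7), (6, 12)])
v7: WRITE a=9  (a history now [(3, 25), (7, 9)])
v8: WRITE f=8  (f history now [(8, 8)])
READ a @v8: history=[(3, 25), (7, 9)] -> pick v7 -> 9
v9: WRITE e=17  (e history now [(1, 7), (6, 12), (9, 17)])
v10: WRITE f=8  (f history now [(8, 8), (10, 8)])
READ a @v5: history=[(3, 25), (7, 9)] -> pick v3 -> 25
READ d @v7: history=[] -> no version <= 7 -> NONE
v11: WRITE b=15  (b history now [(4, 14), (5, 22), (11, 15)])
v12: WRITE b=18  (b history now [(4, 14), (5, 22), (11, 15), (12, 18)])
v13: WRITE d=22  (d history now [(13, 22)])
v14: WRITE e=22  (e history now [(1, 7), (6, 12), (9, 17), (14, 22)])
v15: WRITE a=26  (a history now [(3, 25), (7, 9), (15, 26)])
v16: WRITE a=0  (a history now [(3, 25), (7, 9), (15, 26), (16, 0)])
v17: WRITE b=19  (b history now [(4, 14), (5, 22), (11, 15), (12, 18), (17, 19)])
v18: WRITE a=11  (a history now [(3, 25), (7, 9), (15, 26), (16, 0), (18, 11)])
v19: WRITE f=8  (f history now [(8, 8), (10, 8), (19, 8)])
v20: WRITE e=2  (e history now [(1, 7), (6, 12), (9, 17), (14, 22), (20, 2)])
v21: WRITE c=6  (c history now [(2, 20), (21, 6)])
v22: WRITE a=11  (a history now [(3, 25), (7, 9), (15, 26), (16, 0), (18, 11), (22, 11)])
v23: WRITE e=17  (e history now [(1, 7), (6, 12), (9, 17), (14, 22), (20, 2), (23, 17)])
READ c @v12: history=[(2, 20), (21, 6)] -> pick v2 -> 20
v24: WRITE f=26  (f history now [(8, 8), (10, 8), (19, 8), (24, 26)])
READ d @v3: history=[(13, 22)] -> no version <= 3 -> NONE
v25: WRITE d=27  (d history now [(13, 22), (25, 27)])
v26: WRITE a=4  (a history now [(3, 25), (7, 9), (15, 26), (16, 0), (18, 11), (22, 11), (26, 4)])
v27: WRITE c=4  (c history now [(2, 20), (21, 6), (27, 4)])
v28: WRITE a=14  (a history now [(3, 25), (7, 9), (15, 26), (16, 0), (18, 11), (22, 11), (26, 4), (28, 14)])
v29: WRITE e=7  (e history now [(1, 7), (6, 12), (9, 17), (14, 22), (20, 2), (23, 17), (29, 7)])

Answer: NONE
9
25
NONE
20
NONE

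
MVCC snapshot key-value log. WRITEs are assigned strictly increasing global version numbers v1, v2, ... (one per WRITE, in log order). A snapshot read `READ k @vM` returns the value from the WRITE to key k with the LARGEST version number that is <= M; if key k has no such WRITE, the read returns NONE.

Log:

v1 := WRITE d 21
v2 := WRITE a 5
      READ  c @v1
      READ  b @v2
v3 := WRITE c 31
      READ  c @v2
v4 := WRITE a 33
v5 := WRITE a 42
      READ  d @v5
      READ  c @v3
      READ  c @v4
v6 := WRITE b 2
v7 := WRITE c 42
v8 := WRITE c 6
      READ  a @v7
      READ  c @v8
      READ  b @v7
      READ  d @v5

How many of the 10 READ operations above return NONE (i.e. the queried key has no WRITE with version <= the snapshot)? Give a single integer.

Answer: 3

Derivation:
v1: WRITE d=21  (d history now [(1, 21)])
v2: WRITE a=5  (a history now [(2, 5)])
READ c @v1: history=[] -> no version <= 1 -> NONE
READ b @v2: history=[] -> no version <= 2 -> NONE
v3: WRITE c=31  (c history now [(3, 31)])
READ c @v2: history=[(3, 31)] -> no version <= 2 -> NONE
v4: WRITE a=33  (a history now [(2, 5), (4, 33)])
v5: WRITE a=42  (a history now [(2, 5), (4, 33), (5, 42)])
READ d @v5: history=[(1, 21)] -> pick v1 -> 21
READ c @v3: history=[(3, 31)] -> pick v3 -> 31
READ c @v4: history=[(3, 31)] -> pick v3 -> 31
v6: WRITE b=2  (b history now [(6, 2)])
v7: WRITE c=42  (c history now [(3, 31), (7, 42)])
v8: WRITE c=6  (c history now [(3, 31), (7, 42), (8, 6)])
READ a @v7: history=[(2, 5), (4, 33), (5, 42)] -> pick v5 -> 42
READ c @v8: history=[(3, 31), (7, 42), (8, 6)] -> pick v8 -> 6
READ b @v7: history=[(6, 2)] -> pick v6 -> 2
READ d @v5: history=[(1, 21)] -> pick v1 -> 21
Read results in order: ['NONE', 'NONE', 'NONE', '21', '31', '31', '42', '6', '2', '21']
NONE count = 3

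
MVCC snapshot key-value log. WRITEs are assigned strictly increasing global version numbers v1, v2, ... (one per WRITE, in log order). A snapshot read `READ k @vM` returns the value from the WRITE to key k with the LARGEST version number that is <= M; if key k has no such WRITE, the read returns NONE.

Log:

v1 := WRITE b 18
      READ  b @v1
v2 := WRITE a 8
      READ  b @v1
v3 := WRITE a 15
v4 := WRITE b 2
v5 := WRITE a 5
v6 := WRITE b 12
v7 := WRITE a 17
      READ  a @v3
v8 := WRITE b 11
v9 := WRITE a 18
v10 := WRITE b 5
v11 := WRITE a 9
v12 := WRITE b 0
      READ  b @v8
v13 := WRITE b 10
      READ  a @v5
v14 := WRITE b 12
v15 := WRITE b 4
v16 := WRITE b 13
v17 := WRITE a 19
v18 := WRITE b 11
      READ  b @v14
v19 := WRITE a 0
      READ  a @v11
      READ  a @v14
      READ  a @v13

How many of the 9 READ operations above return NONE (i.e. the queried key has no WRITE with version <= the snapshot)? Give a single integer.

Answer: 0

Derivation:
v1: WRITE b=18  (b history now [(1, 18)])
READ b @v1: history=[(1, 18)] -> pick v1 -> 18
v2: WRITE a=8  (a history now [(2, 8)])
READ b @v1: history=[(1, 18)] -> pick v1 -> 18
v3: WRITE a=15  (a history now [(2, 8), (3, 15)])
v4: WRITE b=2  (b history now [(1, 18), (4, 2)])
v5: WRITE a=5  (a history now [(2, 8), (3, 15), (5, 5)])
v6: WRITE b=12  (b history now [(1, 18), (4, 2), (6, 12)])
v7: WRITE a=17  (a history now [(2, 8), (3, 15), (5, 5), (7, 17)])
READ a @v3: history=[(2, 8), (3, 15), (5, 5), (7, 17)] -> pick v3 -> 15
v8: WRITE b=11  (b history now [(1, 18), (4, 2), (6, 12), (8, 11)])
v9: WRITE a=18  (a history now [(2, 8), (3, 15), (5, 5), (7, 17), (9, 18)])
v10: WRITE b=5  (b history now [(1, 18), (4, 2), (6, 12), (8, 11), (10, 5)])
v11: WRITE a=9  (a history now [(2, 8), (3, 15), (5, 5), (7, 17), (9, 18), (11, 9)])
v12: WRITE b=0  (b history now [(1, 18), (4, 2), (6, 12), (8, 11), (10, 5), (12, 0)])
READ b @v8: history=[(1, 18), (4, 2), (6, 12), (8, 11), (10, 5), (12, 0)] -> pick v8 -> 11
v13: WRITE b=10  (b history now [(1, 18), (4, 2), (6, 12), (8, 11), (10, 5), (12, 0), (13, 10)])
READ a @v5: history=[(2, 8), (3, 15), (5, 5), (7, 17), (9, 18), (11, 9)] -> pick v5 -> 5
v14: WRITE b=12  (b history now [(1, 18), (4, 2), (6, 12), (8, 11), (10, 5), (12, 0), (13, 10), (14, 12)])
v15: WRITE b=4  (b history now [(1, 18), (4, 2), (6, 12), (8, 11), (10, 5), (12, 0), (13, 10), (14, 12), (15, 4)])
v16: WRITE b=13  (b history now [(1, 18), (4, 2), (6, 12), (8, 11), (10, 5), (12, 0), (13, 10), (14, 12), (15, 4), (16, 13)])
v17: WRITE a=19  (a history now [(2, 8), (3, 15), (5, 5), (7, 17), (9, 18), (11, 9), (17, 19)])
v18: WRITE b=11  (b history now [(1, 18), (4, 2), (6, 12), (8, 11), (10, 5), (12, 0), (13, 10), (14, 12), (15, 4), (16, 13), (18, 11)])
READ b @v14: history=[(1, 18), (4, 2), (6, 12), (8, 11), (10, 5), (12, 0), (13, 10), (14, 12), (15, 4), (16, 13), (18, 11)] -> pick v14 -> 12
v19: WRITE a=0  (a history now [(2, 8), (3, 15), (5, 5), (7, 17), (9, 18), (11, 9), (17, 19), (19, 0)])
READ a @v11: history=[(2, 8), (3, 15), (5, 5), (7, 17), (9, 18), (11, 9), (17, 19), (19, 0)] -> pick v11 -> 9
READ a @v14: history=[(2, 8), (3, 15), (5, 5), (7, 17), (9, 18), (11, 9), (17, 19), (19, 0)] -> pick v11 -> 9
READ a @v13: history=[(2, 8), (3, 15), (5, 5), (7, 17), (9, 18), (11, 9), (17, 19), (19, 0)] -> pick v11 -> 9
Read results in order: ['18', '18', '15', '11', '5', '12', '9', '9', '9']
NONE count = 0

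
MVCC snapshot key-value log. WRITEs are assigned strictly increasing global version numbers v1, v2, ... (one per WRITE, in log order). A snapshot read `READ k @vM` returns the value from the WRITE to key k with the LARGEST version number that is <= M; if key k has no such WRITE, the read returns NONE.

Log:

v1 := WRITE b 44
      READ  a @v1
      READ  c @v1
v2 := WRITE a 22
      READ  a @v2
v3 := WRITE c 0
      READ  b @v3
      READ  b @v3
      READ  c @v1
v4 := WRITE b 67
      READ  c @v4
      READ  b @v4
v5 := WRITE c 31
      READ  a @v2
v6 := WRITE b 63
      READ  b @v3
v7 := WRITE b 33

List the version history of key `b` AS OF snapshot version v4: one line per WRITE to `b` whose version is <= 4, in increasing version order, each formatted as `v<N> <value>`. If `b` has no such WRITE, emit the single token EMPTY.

Answer: v1 44
v4 67

Derivation:
Scan writes for key=b with version <= 4:
  v1 WRITE b 44 -> keep
  v2 WRITE a 22 -> skip
  v3 WRITE c 0 -> skip
  v4 WRITE b 67 -> keep
  v5 WRITE c 31 -> skip
  v6 WRITE b 63 -> drop (> snap)
  v7 WRITE b 33 -> drop (> snap)
Collected: [(1, 44), (4, 67)]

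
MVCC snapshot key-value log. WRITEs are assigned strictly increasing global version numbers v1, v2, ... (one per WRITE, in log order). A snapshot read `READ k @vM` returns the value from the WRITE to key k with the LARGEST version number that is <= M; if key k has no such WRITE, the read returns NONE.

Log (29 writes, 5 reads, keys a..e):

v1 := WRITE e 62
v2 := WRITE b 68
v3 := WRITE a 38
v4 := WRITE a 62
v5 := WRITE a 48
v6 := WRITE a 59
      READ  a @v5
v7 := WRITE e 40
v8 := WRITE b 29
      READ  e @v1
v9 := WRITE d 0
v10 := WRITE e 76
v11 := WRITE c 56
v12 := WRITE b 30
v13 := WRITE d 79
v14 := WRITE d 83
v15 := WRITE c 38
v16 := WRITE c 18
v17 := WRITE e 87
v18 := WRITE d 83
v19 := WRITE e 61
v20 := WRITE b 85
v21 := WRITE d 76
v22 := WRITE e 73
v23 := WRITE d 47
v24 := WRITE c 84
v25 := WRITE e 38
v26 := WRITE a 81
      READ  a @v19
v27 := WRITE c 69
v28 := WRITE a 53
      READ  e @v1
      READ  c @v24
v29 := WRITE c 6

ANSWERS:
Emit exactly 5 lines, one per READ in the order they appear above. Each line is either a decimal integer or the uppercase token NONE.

Answer: 48
62
59
62
84

Derivation:
v1: WRITE e=62  (e history now [(1, 62)])
v2: WRITE b=68  (b history now [(2, 68)])
v3: WRITE a=38  (a history now [(3, 38)])
v4: WRITE a=62  (a history now [(3, 38), (4, 62)])
v5: WRITE a=48  (a history now [(3, 38), (4, 62), (5, 48)])
v6: WRITE a=59  (a history now [(3, 38), (4, 62), (5, 48), (6, 59)])
READ a @v5: history=[(3, 38), (4, 62), (5, 48), (6, 59)] -> pick v5 -> 48
v7: WRITE e=40  (e history now [(1, 62), (7, 40)])
v8: WRITE b=29  (b history now [(2, 68), (8, 29)])
READ e @v1: history=[(1, 62), (7, 40)] -> pick v1 -> 62
v9: WRITE d=0  (d history now [(9, 0)])
v10: WRITE e=76  (e history now [(1, 62), (7, 40), (10, 76)])
v11: WRITE c=56  (c history now [(11, 56)])
v12: WRITE b=30  (b history now [(2, 68), (8, 29), (12, 30)])
v13: WRITE d=79  (d history now [(9, 0), (13, 79)])
v14: WRITE d=83  (d history now [(9, 0), (13, 79), (14, 83)])
v15: WRITE c=38  (c history now [(11, 56), (15, 38)])
v16: WRITE c=18  (c history now [(11, 56), (15, 38), (16, 18)])
v17: WRITE e=87  (e history now [(1, 62), (7, 40), (10, 76), (17, 87)])
v18: WRITE d=83  (d history now [(9, 0), (13, 79), (14, 83), (18, 83)])
v19: WRITE e=61  (e history now [(1, 62), (7, 40), (10, 76), (17, 87), (19, 61)])
v20: WRITE b=85  (b history now [(2, 68), (8, 29), (12, 30), (20, 85)])
v21: WRITE d=76  (d history now [(9, 0), (13, 79), (14, 83), (18, 83), (21, 76)])
v22: WRITE e=73  (e history now [(1, 62), (7, 40), (10, 76), (17, 87), (19, 61), (22, 73)])
v23: WRITE d=47  (d history now [(9, 0), (13, 79), (14, 83), (18, 83), (21, 76), (23, 47)])
v24: WRITE c=84  (c history now [(11, 56), (15, 38), (16, 18), (24, 84)])
v25: WRITE e=38  (e history now [(1, 62), (7, 40), (10, 76), (17, 87), (19, 61), (22, 73), (25, 38)])
v26: WRITE a=81  (a history now [(3, 38), (4, 62), (5, 48), (6, 59), (26, 81)])
READ a @v19: history=[(3, 38), (4, 62), (5, 48), (6, 59), (26, 81)] -> pick v6 -> 59
v27: WRITE c=69  (c history now [(11, 56), (15, 38), (16, 18), (24, 84), (27, 69)])
v28: WRITE a=53  (a history now [(3, 38), (4, 62), (5, 48), (6, 59), (26, 81), (28, 53)])
READ e @v1: history=[(1, 62), (7, 40), (10, 76), (17, 87), (19, 61), (22, 73), (25, 38)] -> pick v1 -> 62
READ c @v24: history=[(11, 56), (15, 38), (16, 18), (24, 84), (27, 69)] -> pick v24 -> 84
v29: WRITE c=6  (c history now [(11, 56), (15, 38), (16, 18), (24, 84), (27, 69), (29, 6)])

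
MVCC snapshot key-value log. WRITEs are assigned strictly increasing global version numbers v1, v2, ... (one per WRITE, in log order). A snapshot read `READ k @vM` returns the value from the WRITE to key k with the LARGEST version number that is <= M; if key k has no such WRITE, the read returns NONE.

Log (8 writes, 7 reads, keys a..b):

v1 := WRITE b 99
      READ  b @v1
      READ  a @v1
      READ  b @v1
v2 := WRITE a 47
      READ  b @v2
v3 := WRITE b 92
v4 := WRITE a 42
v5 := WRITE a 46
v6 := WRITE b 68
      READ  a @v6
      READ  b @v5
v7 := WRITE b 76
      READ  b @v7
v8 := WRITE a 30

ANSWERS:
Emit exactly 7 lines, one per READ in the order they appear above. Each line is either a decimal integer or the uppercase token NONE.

Answer: 99
NONE
99
99
46
92
76

Derivation:
v1: WRITE b=99  (b history now [(1, 99)])
READ b @v1: history=[(1, 99)] -> pick v1 -> 99
READ a @v1: history=[] -> no version <= 1 -> NONE
READ b @v1: history=[(1, 99)] -> pick v1 -> 99
v2: WRITE a=47  (a history now [(2, 47)])
READ b @v2: history=[(1, 99)] -> pick v1 -> 99
v3: WRITE b=92  (b history now [(1, 99), (3, 92)])
v4: WRITE a=42  (a history now [(2, 47), (4, 42)])
v5: WRITE a=46  (a history now [(2, 47), (4, 42), (5, 46)])
v6: WRITE b=68  (b history now [(1, 99), (3, 92), (6, 68)])
READ a @v6: history=[(2, 47), (4, 42), (5, 46)] -> pick v5 -> 46
READ b @v5: history=[(1, 99), (3, 92), (6, 68)] -> pick v3 -> 92
v7: WRITE b=76  (b history now [(1, 99), (3, 92), (6, 68), (7, 76)])
READ b @v7: history=[(1, 99), (3, 92), (6, 68), (7, 76)] -> pick v7 -> 76
v8: WRITE a=30  (a history now [(2, 47), (4, 42), (5, 46), (8, 30)])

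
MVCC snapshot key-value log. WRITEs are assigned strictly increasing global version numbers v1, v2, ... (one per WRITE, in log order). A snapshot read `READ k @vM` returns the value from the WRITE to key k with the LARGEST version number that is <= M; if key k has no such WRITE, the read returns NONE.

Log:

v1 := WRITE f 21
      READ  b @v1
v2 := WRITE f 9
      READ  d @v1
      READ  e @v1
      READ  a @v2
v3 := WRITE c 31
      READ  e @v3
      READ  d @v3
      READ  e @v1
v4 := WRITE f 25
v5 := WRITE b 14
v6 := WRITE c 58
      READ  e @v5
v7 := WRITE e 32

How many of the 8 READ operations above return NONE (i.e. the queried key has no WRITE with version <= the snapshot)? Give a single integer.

v1: WRITE f=21  (f history now [(1, 21)])
READ b @v1: history=[] -> no version <= 1 -> NONE
v2: WRITE f=9  (f history now [(1, 21), (2, 9)])
READ d @v1: history=[] -> no version <= 1 -> NONE
READ e @v1: history=[] -> no version <= 1 -> NONE
READ a @v2: history=[] -> no version <= 2 -> NONE
v3: WRITE c=31  (c history now [(3, 31)])
READ e @v3: history=[] -> no version <= 3 -> NONE
READ d @v3: history=[] -> no version <= 3 -> NONE
READ e @v1: history=[] -> no version <= 1 -> NONE
v4: WRITE f=25  (f history now [(1, 21), (2, 9), (4, 25)])
v5: WRITE b=14  (b history now [(5, 14)])
v6: WRITE c=58  (c history now [(3, 31), (6, 58)])
READ e @v5: history=[] -> no version <= 5 -> NONE
v7: WRITE e=32  (e history now [(7, 32)])
Read results in order: ['NONE', 'NONE', 'NONE', 'NONE', 'NONE', 'NONE', 'NONE', 'NONE']
NONE count = 8

Answer: 8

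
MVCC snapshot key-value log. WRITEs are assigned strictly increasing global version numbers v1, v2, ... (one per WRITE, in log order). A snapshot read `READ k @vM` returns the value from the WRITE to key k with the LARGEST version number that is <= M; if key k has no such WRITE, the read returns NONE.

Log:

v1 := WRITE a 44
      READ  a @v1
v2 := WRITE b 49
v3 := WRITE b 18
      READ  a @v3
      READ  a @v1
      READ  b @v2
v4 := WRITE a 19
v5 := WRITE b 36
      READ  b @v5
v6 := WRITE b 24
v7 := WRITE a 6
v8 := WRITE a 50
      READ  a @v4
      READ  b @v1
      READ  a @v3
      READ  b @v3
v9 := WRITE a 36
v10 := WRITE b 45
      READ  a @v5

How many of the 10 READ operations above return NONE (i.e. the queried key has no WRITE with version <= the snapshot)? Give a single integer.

Answer: 1

Derivation:
v1: WRITE a=44  (a history now [(1, 44)])
READ a @v1: history=[(1, 44)] -> pick v1 -> 44
v2: WRITE b=49  (b history now [(2, 49)])
v3: WRITE b=18  (b history now [(2, 49), (3, 18)])
READ a @v3: history=[(1, 44)] -> pick v1 -> 44
READ a @v1: history=[(1, 44)] -> pick v1 -> 44
READ b @v2: history=[(2, 49), (3, 18)] -> pick v2 -> 49
v4: WRITE a=19  (a history now [(1, 44), (4, 19)])
v5: WRITE b=36  (b history now [(2, 49), (3, 18), (5, 36)])
READ b @v5: history=[(2, 49), (3, 18), (5, 36)] -> pick v5 -> 36
v6: WRITE b=24  (b history now [(2, 49), (3, 18), (5, 36), (6, 24)])
v7: WRITE a=6  (a history now [(1, 44), (4, 19), (7, 6)])
v8: WRITE a=50  (a history now [(1, 44), (4, 19), (7, 6), (8, 50)])
READ a @v4: history=[(1, 44), (4, 19), (7, 6), (8, 50)] -> pick v4 -> 19
READ b @v1: history=[(2, 49), (3, 18), (5, 36), (6, 24)] -> no version <= 1 -> NONE
READ a @v3: history=[(1, 44), (4, 19), (7, 6), (8, 50)] -> pick v1 -> 44
READ b @v3: history=[(2, 49), (3, 18), (5, 36), (6, 24)] -> pick v3 -> 18
v9: WRITE a=36  (a history now [(1, 44), (4, 19), (7, 6), (8, 50), (9, 36)])
v10: WRITE b=45  (b history now [(2, 49), (3, 18), (5, 36), (6, 24), (10, 45)])
READ a @v5: history=[(1, 44), (4, 19), (7, 6), (8, 50), (9, 36)] -> pick v4 -> 19
Read results in order: ['44', '44', '44', '49', '36', '19', 'NONE', '44', '18', '19']
NONE count = 1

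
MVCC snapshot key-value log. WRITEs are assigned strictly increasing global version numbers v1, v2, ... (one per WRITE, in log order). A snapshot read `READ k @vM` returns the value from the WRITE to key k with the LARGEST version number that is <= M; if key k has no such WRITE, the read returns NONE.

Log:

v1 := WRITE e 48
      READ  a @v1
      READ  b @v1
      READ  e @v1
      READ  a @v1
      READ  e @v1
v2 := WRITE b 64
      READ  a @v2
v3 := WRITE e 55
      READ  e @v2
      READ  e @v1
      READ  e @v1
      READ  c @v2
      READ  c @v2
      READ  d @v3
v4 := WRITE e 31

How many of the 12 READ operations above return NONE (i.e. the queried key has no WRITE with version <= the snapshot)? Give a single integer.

Answer: 7

Derivation:
v1: WRITE e=48  (e history now [(1, 48)])
READ a @v1: history=[] -> no version <= 1 -> NONE
READ b @v1: history=[] -> no version <= 1 -> NONE
READ e @v1: history=[(1, 48)] -> pick v1 -> 48
READ a @v1: history=[] -> no version <= 1 -> NONE
READ e @v1: history=[(1, 48)] -> pick v1 -> 48
v2: WRITE b=64  (b history now [(2, 64)])
READ a @v2: history=[] -> no version <= 2 -> NONE
v3: WRITE e=55  (e history now [(1, 48), (3, 55)])
READ e @v2: history=[(1, 48), (3, 55)] -> pick v1 -> 48
READ e @v1: history=[(1, 48), (3, 55)] -> pick v1 -> 48
READ e @v1: history=[(1, 48), (3, 55)] -> pick v1 -> 48
READ c @v2: history=[] -> no version <= 2 -> NONE
READ c @v2: history=[] -> no version <= 2 -> NONE
READ d @v3: history=[] -> no version <= 3 -> NONE
v4: WRITE e=31  (e history now [(1, 48), (3, 55), (4, 31)])
Read results in order: ['NONE', 'NONE', '48', 'NONE', '48', 'NONE', '48', '48', '48', 'NONE', 'NONE', 'NONE']
NONE count = 7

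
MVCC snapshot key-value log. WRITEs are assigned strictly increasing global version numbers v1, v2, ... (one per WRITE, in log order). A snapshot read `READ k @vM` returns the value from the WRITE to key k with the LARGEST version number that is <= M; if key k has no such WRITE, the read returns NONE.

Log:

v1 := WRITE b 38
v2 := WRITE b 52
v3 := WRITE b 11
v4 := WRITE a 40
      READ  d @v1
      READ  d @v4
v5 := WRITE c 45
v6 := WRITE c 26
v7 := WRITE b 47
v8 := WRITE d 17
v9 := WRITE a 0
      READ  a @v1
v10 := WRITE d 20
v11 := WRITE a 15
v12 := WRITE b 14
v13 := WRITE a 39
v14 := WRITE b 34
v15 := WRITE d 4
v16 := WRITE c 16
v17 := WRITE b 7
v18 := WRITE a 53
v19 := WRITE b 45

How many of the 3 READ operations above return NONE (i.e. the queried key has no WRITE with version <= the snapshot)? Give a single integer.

Answer: 3

Derivation:
v1: WRITE b=38  (b history now [(1, 38)])
v2: WRITE b=52  (b history now [(1, 38), (2, 52)])
v3: WRITE b=11  (b history now [(1, 38), (2, 52), (3, 11)])
v4: WRITE a=40  (a history now [(4, 40)])
READ d @v1: history=[] -> no version <= 1 -> NONE
READ d @v4: history=[] -> no version <= 4 -> NONE
v5: WRITE c=45  (c history now [(5, 45)])
v6: WRITE c=26  (c history now [(5, 45), (6, 26)])
v7: WRITE b=47  (b history now [(1, 38), (2, 52), (3, 11), (7, 47)])
v8: WRITE d=17  (d history now [(8, 17)])
v9: WRITE a=0  (a history now [(4, 40), (9, 0)])
READ a @v1: history=[(4, 40), (9, 0)] -> no version <= 1 -> NONE
v10: WRITE d=20  (d history now [(8, 17), (10, 20)])
v11: WRITE a=15  (a history now [(4, 40), (9, 0), (11, 15)])
v12: WRITE b=14  (b history now [(1, 38), (2, 52), (3, 11), (7, 47), (12, 14)])
v13: WRITE a=39  (a history now [(4, 40), (9, 0), (11, 15), (13, 39)])
v14: WRITE b=34  (b history now [(1, 38), (2, 52), (3, 11), (7, 47), (12, 14), (14, 34)])
v15: WRITE d=4  (d history now [(8, 17), (10, 20), (15, 4)])
v16: WRITE c=16  (c history now [(5, 45), (6, 26), (16, 16)])
v17: WRITE b=7  (b history now [(1, 38), (2, 52), (3, 11), (7, 47), (12, 14), (14, 34), (17, 7)])
v18: WRITE a=53  (a history now [(4, 40), (9, 0), (11, 15), (13, 39), (18, 53)])
v19: WRITE b=45  (b history now [(1, 38), (2, 52), (3, 11), (7, 47), (12, 14), (14, 34), (17, 7), (19, 45)])
Read results in order: ['NONE', 'NONE', 'NONE']
NONE count = 3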